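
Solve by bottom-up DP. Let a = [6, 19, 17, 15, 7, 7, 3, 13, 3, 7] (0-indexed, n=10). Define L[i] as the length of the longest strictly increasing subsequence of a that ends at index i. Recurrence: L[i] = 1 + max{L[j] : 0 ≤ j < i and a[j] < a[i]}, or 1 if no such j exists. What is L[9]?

2

   i    0    1    2    3    4    5    6    7    8    9
a[i]    6   19   17   15    7    7    3   13    3    7
L[i]    1    2    2    2    2    2    1    3    1    2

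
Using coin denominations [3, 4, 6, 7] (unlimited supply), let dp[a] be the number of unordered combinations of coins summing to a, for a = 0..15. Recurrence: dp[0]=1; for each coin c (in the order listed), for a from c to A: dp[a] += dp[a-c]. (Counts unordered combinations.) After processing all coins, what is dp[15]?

after  coin     0     1     2     3     4     5     6     7     8     9    10    11    12    13    14    15
          3     1     0     0     1     0     0     1     0     0     1     0     0     1     0     0     1
          4     1     0     0     1     1     0     1     1     1     1     1     1     2     1     1     2
          6     1     0     0     1     1     0     2     1     1     2     2     1     4     2     2     4
          7     1     0     0     1     1     0     2     2     1     2     3     2     4     4     4     5

5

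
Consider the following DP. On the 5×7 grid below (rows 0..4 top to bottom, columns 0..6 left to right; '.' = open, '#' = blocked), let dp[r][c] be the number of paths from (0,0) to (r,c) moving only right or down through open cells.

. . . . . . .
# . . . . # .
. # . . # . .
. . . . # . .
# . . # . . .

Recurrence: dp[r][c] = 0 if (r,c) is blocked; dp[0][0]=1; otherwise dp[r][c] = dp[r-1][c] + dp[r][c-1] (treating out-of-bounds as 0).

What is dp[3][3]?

7

r\c   0   1   2   3   4   5   6
  0   1   1   1   1   1   1   1
  1   0   1   2   3   4   0   1
  2   0   0   2   5   0   0   1
  3   0   0   2   7   0   0   1
  4   0   0   2   0   0   0   1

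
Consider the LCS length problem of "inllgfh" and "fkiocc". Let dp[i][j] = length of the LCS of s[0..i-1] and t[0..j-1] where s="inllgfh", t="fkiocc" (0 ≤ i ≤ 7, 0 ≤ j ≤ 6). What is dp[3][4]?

   ''  f  k  i  o  c  c
''  0  0  0  0  0  0  0
 i  0  0  0  1  1  1  1
 n  0  0  0  1  1  1  1
 l  0  0  0  1  1  1  1
 l  0  0  0  1  1  1  1
 g  0  0  0  1  1  1  1
 f  0  1  1  1  1  1  1
 h  0  1  1  1  1  1  1

1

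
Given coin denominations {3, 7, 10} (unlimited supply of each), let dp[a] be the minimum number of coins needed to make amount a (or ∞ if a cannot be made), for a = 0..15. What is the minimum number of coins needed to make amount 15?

5

 a  0  1  2  3  4  5  6  7  8  9 10 11 12 13 14 15
dp  0  -  -  1  -  -  2  1  -  3  1  -  4  2  2  5
(- denotes ∞ / unreachable)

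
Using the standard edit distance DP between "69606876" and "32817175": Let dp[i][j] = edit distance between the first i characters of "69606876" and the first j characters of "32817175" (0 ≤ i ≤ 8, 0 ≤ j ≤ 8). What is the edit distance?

7

   ''  3  2  8  1  7  1  7  5
''  0  1  2  3  4  5  6  7  8
 6  1  1  2  3  4  5  6  7  8
 9  2  2  2  3  4  5  6  7  8
 6  3  3  3  3  4  5  6  7  8
 0  4  4  4  4  4  5  6  7  8
 6  5  5  5  5  5  5  6  7  8
 8  6  6  6  5  6  6  6  7  8
 7  7  7  7  6  6  6  7  6  7
 6  8  8  8  7  7  7  7  7  7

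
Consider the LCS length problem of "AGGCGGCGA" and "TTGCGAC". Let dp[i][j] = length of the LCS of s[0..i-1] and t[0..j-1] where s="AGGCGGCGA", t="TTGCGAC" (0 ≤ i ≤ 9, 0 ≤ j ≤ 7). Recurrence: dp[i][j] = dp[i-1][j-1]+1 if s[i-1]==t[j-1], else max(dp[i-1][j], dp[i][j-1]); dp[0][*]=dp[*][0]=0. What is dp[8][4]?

2

   ''  T  T  G  C  G  A  C
''  0  0  0  0  0  0  0  0
 A  0  0  0  0  0  0  1  1
 G  0  0  0  1  1  1  1  1
 G  0  0  0  1  1  2  2  2
 C  0  0  0  1  2  2  2  3
 G  0  0  0  1  2  3  3  3
 G  0  0  0  1  2  3  3  3
 C  0  0  0  1  2  3  3  4
 G  0  0  0  1  2  3  3  4
 A  0  0  0  1  2  3  4  4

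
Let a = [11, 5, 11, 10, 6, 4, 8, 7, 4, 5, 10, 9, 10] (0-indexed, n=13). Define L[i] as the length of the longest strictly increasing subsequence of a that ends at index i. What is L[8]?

1

   i    0    1    2    3    4    5    6    7    8    9   10   11   12
a[i]   11    5   11   10    6    4    8    7    4    5   10    9   10
L[i]    1    1    2    2    2    1    3    3    1    2    4    4    5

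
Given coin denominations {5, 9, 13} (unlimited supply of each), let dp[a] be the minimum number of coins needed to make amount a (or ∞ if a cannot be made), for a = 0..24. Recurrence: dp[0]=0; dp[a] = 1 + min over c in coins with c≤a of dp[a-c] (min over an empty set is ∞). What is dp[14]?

2

 a  0  1  2  3  4  5  6  7  8  9 10 11 12 13 14 15 16 17 18 19 20 21 22 23 24
dp  0  -  -  -  -  1  -  -  -  1  2  -  -  1  2  3  -  -  2  3  4  -  2  3  4
(- denotes ∞ / unreachable)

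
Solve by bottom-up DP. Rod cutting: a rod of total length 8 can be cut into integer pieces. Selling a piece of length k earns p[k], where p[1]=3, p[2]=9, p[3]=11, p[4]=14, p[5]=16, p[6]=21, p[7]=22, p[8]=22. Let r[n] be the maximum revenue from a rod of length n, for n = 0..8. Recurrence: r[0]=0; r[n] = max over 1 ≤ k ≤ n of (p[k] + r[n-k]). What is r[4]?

18

   n    0    1    2    3    4    5    6    7    8
r[n]    0    3    9   12   18   21   27   30   36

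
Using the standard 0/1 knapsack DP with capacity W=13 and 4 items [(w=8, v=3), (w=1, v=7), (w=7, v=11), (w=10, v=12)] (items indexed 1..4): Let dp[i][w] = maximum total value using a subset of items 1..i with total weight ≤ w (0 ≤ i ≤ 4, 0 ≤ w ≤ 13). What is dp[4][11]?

i\w   0   1   2   3   4   5   6   7   8   9  10  11  12  13
  0   0   0   0   0   0   0   0   0   0   0   0   0   0   0
  1   0   0   0   0   0   0   0   0   3   3   3   3   3   3
  2   0   7   7   7   7   7   7   7   7  10  10  10  10  10
  3   0   7   7   7   7   7   7  11  18  18  18  18  18  18
  4   0   7   7   7   7   7   7  11  18  18  18  19  19  19

19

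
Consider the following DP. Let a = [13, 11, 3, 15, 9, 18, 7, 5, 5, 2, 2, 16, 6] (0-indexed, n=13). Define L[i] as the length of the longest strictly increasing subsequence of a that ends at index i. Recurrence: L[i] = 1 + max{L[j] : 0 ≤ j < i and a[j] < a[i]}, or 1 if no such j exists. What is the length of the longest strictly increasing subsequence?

3

   i    0    1    2    3    4    5    6    7    8    9   10   11   12
a[i]   13   11    3   15    9   18    7    5    5    2    2   16    6
L[i]    1    1    1    2    2    3    2    2    2    1    1    3    3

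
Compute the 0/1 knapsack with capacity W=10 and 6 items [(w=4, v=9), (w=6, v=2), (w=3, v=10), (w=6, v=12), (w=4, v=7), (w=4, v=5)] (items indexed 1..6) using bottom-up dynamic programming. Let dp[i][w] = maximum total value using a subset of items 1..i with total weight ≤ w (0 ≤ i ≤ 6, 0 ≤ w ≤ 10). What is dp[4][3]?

10

i\w   0   1   2   3   4   5   6   7   8   9  10
  0   0   0   0   0   0   0   0   0   0   0   0
  1   0   0   0   0   9   9   9   9   9   9   9
  2   0   0   0   0   9   9   9   9   9   9  11
  3   0   0   0  10  10  10  10  19  19  19  19
  4   0   0   0  10  10  10  12  19  19  22  22
  5   0   0   0  10  10  10  12  19  19  22  22
  6   0   0   0  10  10  10  12  19  19  22  22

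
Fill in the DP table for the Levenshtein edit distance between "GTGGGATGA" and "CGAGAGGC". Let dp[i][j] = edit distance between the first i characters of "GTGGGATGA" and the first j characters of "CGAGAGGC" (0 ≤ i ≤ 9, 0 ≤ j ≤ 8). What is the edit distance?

   ''  C  G  A  G  A  G  G  C
''  0  1  2  3  4  5  6  7  8
 G  1  1  1  2  3  4  5  6  7
 T  2  2  2  2  3  4  5  6  7
 G  3  3  2  3  2  3  4  5  6
 G  4  4  3  3  3  3  3  4  5
 G  5  5  4  4  3  4  3  3  4
 A  6  6  5  4  4  3  4  4  4
 T  7  7  6  5  5  4  4  5  5
 G  8  8  7  6  5  5  4  4  5
 A  9  9  8  7  6  5  5  5  5

5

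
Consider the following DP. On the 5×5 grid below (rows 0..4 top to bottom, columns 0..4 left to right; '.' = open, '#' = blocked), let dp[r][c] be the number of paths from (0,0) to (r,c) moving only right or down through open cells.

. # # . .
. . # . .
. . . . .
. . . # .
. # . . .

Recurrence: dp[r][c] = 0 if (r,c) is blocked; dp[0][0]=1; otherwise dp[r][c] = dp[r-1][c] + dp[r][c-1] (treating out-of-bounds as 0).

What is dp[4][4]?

r\c   0   1   2   3   4
  0   1   0   0   0   0
  1   1   1   0   0   0
  2   1   2   2   2   2
  3   1   3   5   0   2
  4   1   0   5   5   7

7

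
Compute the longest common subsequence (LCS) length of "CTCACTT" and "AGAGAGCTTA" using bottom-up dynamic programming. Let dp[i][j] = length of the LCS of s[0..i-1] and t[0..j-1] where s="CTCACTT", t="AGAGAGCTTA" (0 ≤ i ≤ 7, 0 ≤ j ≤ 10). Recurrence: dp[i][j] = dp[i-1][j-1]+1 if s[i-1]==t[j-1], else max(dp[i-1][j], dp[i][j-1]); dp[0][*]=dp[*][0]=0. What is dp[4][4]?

   ''  A  G  A  G  A  G  C  T  T  A
''  0  0  0  0  0  0  0  0  0  0  0
 C  0  0  0  0  0  0  0  1  1  1  1
 T  0  0  0  0  0  0  0  1  2  2  2
 C  0  0  0  0  0  0  0  1  2  2  2
 A  0  1  1  1  1  1  1  1  2  2  3
 C  0  1  1  1  1  1  1  2  2  2  3
 T  0  1  1  1  1  1  1  2  3  3  3
 T  0  1  1  1  1  1  1  2  3  4  4

1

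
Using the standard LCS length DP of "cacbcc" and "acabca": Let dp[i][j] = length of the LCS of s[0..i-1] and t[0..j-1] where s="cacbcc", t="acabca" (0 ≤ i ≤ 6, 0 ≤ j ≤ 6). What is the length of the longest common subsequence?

4

   ''  a  c  a  b  c  a
''  0  0  0  0  0  0  0
 c  0  0  1  1  1  1  1
 a  0  1  1  2  2  2  2
 c  0  1  2  2  2  3  3
 b  0  1  2  2  3  3  3
 c  0  1  2  2  3  4  4
 c  0  1  2  2  3  4  4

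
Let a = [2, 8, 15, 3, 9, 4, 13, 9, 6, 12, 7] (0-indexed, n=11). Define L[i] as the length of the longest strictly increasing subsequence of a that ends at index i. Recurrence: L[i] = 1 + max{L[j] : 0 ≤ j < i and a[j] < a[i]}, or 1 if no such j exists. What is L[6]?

   i    0    1    2    3    4    5    6    7    8    9   10
a[i]    2    8   15    3    9    4   13    9    6   12    7
L[i]    1    2    3    2    3    3    4    4    4    5    5

4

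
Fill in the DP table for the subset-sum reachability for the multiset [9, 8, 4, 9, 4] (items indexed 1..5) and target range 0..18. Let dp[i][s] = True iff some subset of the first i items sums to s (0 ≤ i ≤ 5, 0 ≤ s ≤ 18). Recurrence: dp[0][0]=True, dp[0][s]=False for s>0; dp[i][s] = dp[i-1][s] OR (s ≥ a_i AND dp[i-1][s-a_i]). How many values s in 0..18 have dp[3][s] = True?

7

i\s   0   1   2   3   4   5   6   7   8   9  10  11  12  13  14  15  16  17  18
  0   T   F   F   F   F   F   F   F   F   F   F   F   F   F   F   F   F   F   F
  1   T   F   F   F   F   F   F   F   F   T   F   F   F   F   F   F   F   F   F
  2   T   F   F   F   F   F   F   F   T   T   F   F   F   F   F   F   F   T   F
  3   T   F   F   F   T   F   F   F   T   T   F   F   T   T   F   F   F   T   F
  4   T   F   F   F   T   F   F   F   T   T   F   F   T   T   F   F   F   T   T
  5   T   F   F   F   T   F   F   F   T   T   F   F   T   T   F   F   T   T   T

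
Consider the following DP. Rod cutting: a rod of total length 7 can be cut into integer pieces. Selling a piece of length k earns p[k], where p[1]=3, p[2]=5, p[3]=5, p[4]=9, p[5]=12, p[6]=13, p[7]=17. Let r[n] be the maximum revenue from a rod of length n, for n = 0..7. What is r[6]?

18

   n    0    1    2    3    4    5    6    7
r[n]    0    3    6    9   12   15   18   21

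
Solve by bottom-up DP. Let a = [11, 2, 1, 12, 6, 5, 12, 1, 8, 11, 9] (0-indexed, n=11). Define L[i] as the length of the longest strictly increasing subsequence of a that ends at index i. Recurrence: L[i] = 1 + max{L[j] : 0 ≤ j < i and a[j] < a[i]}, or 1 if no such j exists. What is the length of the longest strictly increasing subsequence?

4

   i    0    1    2    3    4    5    6    7    8    9   10
a[i]   11    2    1   12    6    5   12    1    8   11    9
L[i]    1    1    1    2    2    2    3    1    3    4    4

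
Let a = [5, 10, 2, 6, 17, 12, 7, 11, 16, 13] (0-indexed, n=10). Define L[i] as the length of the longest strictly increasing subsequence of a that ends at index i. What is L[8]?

   i    0    1    2    3    4    5    6    7    8    9
a[i]    5   10    2    6   17   12    7   11   16   13
L[i]    1    2    1    2    3    3    3    4    5    5

5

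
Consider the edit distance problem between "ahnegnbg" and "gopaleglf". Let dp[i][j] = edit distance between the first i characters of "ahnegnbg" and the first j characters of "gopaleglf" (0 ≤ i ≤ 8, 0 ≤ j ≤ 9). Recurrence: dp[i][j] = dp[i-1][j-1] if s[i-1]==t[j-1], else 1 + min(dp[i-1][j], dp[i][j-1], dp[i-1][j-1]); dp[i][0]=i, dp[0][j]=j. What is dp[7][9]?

   ''  g  o  p  a  l  e  g  l  f
''  0  1  2  3  4  5  6  7  8  9
 a  1  1  2  3  3  4  5  6  7  8
 h  2  2  2  3  4  4  5  6  7  8
 n  3  3  3  3  4  5  5  6  7  8
 e  4  4  4  4  4  5  5  6  7  8
 g  5  4  5  5  5  5  6  5  6  7
 n  6  5  5  6  6  6  6  6  6  7
 b  7  6  6  6  7  7  7  7  7  7
 g  8  7  7  7  7  8  8  7  8  8

7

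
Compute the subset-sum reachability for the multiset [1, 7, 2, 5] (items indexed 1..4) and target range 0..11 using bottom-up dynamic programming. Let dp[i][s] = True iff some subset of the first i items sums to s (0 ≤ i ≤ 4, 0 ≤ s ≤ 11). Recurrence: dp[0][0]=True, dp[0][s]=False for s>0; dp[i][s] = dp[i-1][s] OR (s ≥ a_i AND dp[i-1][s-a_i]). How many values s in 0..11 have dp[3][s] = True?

8

i\s   0   1   2   3   4   5   6   7   8   9  10  11
  0   T   F   F   F   F   F   F   F   F   F   F   F
  1   T   T   F   F   F   F   F   F   F   F   F   F
  2   T   T   F   F   F   F   F   T   T   F   F   F
  3   T   T   T   T   F   F   F   T   T   T   T   F
  4   T   T   T   T   F   T   T   T   T   T   T   F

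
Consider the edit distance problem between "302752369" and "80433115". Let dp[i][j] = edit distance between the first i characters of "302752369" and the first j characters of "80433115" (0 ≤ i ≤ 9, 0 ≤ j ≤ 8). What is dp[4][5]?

4

   ''  8  0  4  3  3  1  1  5
''  0  1  2  3  4  5  6  7  8
 3  1  1  2  3  3  4  5  6  7
 0  2  2  1  2  3  4  5  6  7
 2  3  3  2  2  3  4  5  6  7
 7  4  4  3  3  3  4  5  6  7
 5  5  5  4  4  4  4  5  6  6
 2  6  6  5  5  5  5  5  6  7
 3  7  7  6  6  5  5  6  6  7
 6  8  8  7  7  6  6  6  7  7
 9  9  9  8  8  7  7  7  7  8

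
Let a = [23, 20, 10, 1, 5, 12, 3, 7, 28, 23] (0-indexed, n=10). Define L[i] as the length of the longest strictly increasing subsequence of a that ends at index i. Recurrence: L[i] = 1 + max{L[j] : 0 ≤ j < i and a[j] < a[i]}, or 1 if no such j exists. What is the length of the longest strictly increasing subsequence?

   i    0    1    2    3    4    5    6    7    8    9
a[i]   23   20   10    1    5   12    3    7   28   23
L[i]    1    1    1    1    2    3    2    3    4    4

4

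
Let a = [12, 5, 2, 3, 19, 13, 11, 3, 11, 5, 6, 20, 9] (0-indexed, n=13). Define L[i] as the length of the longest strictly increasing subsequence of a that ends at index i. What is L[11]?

   i    0    1    2    3    4    5    6    7    8    9   10   11   12
a[i]   12    5    2    3   19   13   11    3   11    5    6   20    9
L[i]    1    1    1    2    3    3    3    2    3    3    4    5    5

5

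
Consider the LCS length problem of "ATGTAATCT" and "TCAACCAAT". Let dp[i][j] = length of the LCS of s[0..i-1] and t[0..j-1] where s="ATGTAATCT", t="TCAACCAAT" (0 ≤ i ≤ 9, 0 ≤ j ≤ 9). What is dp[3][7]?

1

   ''  T  C  A  A  C  C  A  A  T
''  0  0  0  0  0  0  0  0  0  0
 A  0  0  0  1  1  1  1  1  1  1
 T  0  1  1  1  1  1  1  1  1  2
 G  0  1  1  1  1  1  1  1  1  2
 T  0  1  1  1  1  1  1  1  1  2
 A  0  1  1  2  2  2  2  2  2  2
 A  0  1  1  2  3  3  3  3  3  3
 T  0  1  1  2  3  3  3  3  3  4
 C  0  1  2  2  3  4  4  4  4  4
 T  0  1  2  2  3  4  4  4  4  5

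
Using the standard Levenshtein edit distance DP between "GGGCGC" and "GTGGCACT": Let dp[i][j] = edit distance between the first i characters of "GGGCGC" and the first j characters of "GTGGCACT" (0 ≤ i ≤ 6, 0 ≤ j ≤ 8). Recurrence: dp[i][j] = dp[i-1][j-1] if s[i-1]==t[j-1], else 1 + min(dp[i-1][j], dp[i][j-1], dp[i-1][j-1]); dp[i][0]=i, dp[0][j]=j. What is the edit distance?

3

   ''  G  T  G  G  C  A  C  T
''  0  1  2  3  4  5  6  7  8
 G  1  0  1  2  3  4  5  6  7
 G  2  1  1  1  2  3  4  5  6
 G  3  2  2  1  1  2  3  4  5
 C  4  3  3  2  2  1  2  3  4
 G  5  4  4  3  2  2  2  3  4
 C  6  5  5  4  3  2  3  2  3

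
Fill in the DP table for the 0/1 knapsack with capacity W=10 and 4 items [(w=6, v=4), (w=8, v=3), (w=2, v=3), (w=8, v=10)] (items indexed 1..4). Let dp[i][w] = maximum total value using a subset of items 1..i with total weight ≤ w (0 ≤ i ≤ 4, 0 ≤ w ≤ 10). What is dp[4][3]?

i\w   0   1   2   3   4   5   6   7   8   9  10
  0   0   0   0   0   0   0   0   0   0   0   0
  1   0   0   0   0   0   0   4   4   4   4   4
  2   0   0   0   0   0   0   4   4   4   4   4
  3   0   0   3   3   3   3   4   4   7   7   7
  4   0   0   3   3   3   3   4   4  10  10  13

3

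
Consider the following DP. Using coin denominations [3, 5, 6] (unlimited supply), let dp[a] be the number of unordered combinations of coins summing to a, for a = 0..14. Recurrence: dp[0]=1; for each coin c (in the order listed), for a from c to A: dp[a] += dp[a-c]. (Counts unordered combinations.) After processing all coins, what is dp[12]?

3

after  coin     0     1     2     3     4     5     6     7     8     9    10    11    12    13    14
          3     1     0     0     1     0     0     1     0     0     1     0     0     1     0     0
          5     1     0     0     1     0     1     1     0     1     1     1     1     1     1     1
          6     1     0     0     1     0     1     2     0     1     2     1     2     3     1     2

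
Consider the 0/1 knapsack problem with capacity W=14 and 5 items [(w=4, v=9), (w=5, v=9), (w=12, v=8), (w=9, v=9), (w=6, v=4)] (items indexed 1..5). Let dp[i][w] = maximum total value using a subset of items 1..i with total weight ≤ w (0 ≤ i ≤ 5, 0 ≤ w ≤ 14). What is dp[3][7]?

i\w   0   1   2   3   4   5   6   7   8   9  10  11  12  13  14
  0   0   0   0   0   0   0   0   0   0   0   0   0   0   0   0
  1   0   0   0   0   9   9   9   9   9   9   9   9   9   9   9
  2   0   0   0   0   9   9   9   9   9  18  18  18  18  18  18
  3   0   0   0   0   9   9   9   9   9  18  18  18  18  18  18
  4   0   0   0   0   9   9   9   9   9  18  18  18  18  18  18
  5   0   0   0   0   9   9   9   9   9  18  18  18  18  18  18

9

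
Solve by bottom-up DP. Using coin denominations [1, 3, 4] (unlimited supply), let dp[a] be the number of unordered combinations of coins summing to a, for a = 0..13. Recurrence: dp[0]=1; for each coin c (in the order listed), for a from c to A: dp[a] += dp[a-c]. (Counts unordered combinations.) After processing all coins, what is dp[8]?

6

after  coin     0     1     2     3     4     5     6     7     8     9    10    11    12    13
          1     1     1     1     1     1     1     1     1     1     1     1     1     1     1
          3     1     1     1     2     2     2     3     3     3     4     4     4     5     5
          4     1     1     1     2     3     3     4     5     6     7     8     9    11    12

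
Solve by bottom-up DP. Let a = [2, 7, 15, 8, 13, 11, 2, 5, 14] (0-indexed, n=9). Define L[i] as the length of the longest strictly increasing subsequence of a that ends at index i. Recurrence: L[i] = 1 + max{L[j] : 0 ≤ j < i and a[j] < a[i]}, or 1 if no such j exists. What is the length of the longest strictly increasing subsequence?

   i    0    1    2    3    4    5    6    7    8
a[i]    2    7   15    8   13   11    2    5   14
L[i]    1    2    3    3    4    4    1    2    5

5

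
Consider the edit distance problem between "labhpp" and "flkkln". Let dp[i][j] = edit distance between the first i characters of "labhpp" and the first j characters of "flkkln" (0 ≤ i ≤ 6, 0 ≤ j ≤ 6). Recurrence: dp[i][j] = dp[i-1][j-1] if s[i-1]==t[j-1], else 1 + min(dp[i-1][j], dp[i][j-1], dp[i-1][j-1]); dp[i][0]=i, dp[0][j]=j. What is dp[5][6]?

   ''  f  l  k  k  l  n
''  0  1  2  3  4  5  6
 l  1  1  1  2  3  4  5
 a  2  2  2  2  3  4  5
 b  3  3  3  3  3  4  5
 h  4  4  4  4  4  4  5
 p  5  5  5  5  5  5  5
 p  6  6  6  6  6  6  6

5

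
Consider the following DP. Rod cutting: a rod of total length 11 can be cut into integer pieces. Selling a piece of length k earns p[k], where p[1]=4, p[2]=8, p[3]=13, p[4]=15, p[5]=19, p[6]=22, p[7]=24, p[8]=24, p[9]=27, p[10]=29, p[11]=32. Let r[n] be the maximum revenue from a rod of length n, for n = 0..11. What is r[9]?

39

   n    0    1    2    3    4    5    6    7    8    9   10   11
r[n]    0    4    8   13   17   21   26   30   34   39   43   47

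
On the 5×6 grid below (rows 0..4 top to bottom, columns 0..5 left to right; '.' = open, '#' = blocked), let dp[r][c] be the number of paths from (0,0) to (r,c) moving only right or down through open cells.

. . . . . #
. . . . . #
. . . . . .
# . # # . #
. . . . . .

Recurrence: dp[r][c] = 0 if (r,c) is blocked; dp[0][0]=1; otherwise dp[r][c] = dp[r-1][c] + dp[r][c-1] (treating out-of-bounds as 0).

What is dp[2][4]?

r\c   0   1   2   3   4   5
  0   1   1   1   1   1   0
  1   1   2   3   4   5   0
  2   1   3   6  10  15  15
  3   0   3   0   0  15   0
  4   0   3   3   3  18  18

15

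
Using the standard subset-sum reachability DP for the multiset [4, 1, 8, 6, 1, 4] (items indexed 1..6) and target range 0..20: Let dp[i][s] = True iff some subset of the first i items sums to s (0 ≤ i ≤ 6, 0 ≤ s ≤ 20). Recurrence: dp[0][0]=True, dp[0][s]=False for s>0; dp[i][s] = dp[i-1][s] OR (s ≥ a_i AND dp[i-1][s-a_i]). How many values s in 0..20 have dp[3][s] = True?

8

i\s   0   1   2   3   4   5   6   7   8   9  10  11  12  13  14  15  16  17  18  19  20
  0   T   F   F   F   F   F   F   F   F   F   F   F   F   F   F   F   F   F   F   F   F
  1   T   F   F   F   T   F   F   F   F   F   F   F   F   F   F   F   F   F   F   F   F
  2   T   T   F   F   T   T   F   F   F   F   F   F   F   F   F   F   F   F   F   F   F
  3   T   T   F   F   T   T   F   F   T   T   F   F   T   T   F   F   F   F   F   F   F
  4   T   T   F   F   T   T   T   T   T   T   T   T   T   T   T   T   F   F   T   T   F
  5   T   T   T   F   T   T   T   T   T   T   T   T   T   T   T   T   T   F   T   T   T
  6   T   T   T   F   T   T   T   T   T   T   T   T   T   T   T   T   T   T   T   T   T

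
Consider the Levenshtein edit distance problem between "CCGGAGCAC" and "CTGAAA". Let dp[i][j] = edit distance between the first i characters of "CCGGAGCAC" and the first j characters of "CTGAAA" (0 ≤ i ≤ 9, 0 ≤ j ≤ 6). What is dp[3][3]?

   ''  C  T  G  A  A  A
''  0  1  2  3  4  5  6
 C  1  0  1  2  3  4  5
 C  2  1  1  2  3  4  5
 G  3  2  2  1  2  3  4
 G  4  3  3  2  2  3  4
 A  5  4  4  3  2  2  3
 G  6  5  5  4  3  3  3
 C  7  6  6  5  4  4  4
 A  8  7  7  6  5  4  4
 C  9  8  8  7  6  5  5

1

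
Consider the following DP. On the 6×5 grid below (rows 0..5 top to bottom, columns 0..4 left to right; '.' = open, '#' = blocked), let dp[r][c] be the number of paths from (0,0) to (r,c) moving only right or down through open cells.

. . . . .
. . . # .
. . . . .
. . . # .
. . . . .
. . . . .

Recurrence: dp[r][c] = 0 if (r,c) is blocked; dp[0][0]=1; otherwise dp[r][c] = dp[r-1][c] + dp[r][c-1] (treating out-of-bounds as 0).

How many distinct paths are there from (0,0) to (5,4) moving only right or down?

r\c   0   1   2   3   4
  0   1   1   1   1   1
  1   1   2   3   0   1
  2   1   3   6   6   7
  3   1   4  10   0   7
  4   1   5  15  15  22
  5   1   6  21  36  58

58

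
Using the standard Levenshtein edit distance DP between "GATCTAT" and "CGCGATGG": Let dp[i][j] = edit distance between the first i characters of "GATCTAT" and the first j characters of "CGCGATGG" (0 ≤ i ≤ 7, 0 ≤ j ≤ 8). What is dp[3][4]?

3

   ''  C  G  C  G  A  T  G  G
''  0  1  2  3  4  5  6  7  8
 G  1  1  1  2  3  4  5  6  7
 A  2  2  2  2  3  3  4  5  6
 T  3  3  3  3  3  4  3  4  5
 C  4  3  4  3  4  4  4  4  5
 T  5  4  4  4  4  5  4  5  5
 A  6  5  5  5  5  4  5  5  6
 T  7  6  6  6  6  5  4  5  6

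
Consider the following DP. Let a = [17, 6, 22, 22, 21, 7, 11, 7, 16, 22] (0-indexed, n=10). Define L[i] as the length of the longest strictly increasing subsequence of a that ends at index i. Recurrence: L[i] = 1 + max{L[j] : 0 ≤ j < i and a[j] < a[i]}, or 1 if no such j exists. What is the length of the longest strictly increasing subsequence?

   i    0    1    2    3    4    5    6    7    8    9
a[i]   17    6   22   22   21    7   11    7   16   22
L[i]    1    1    2    2    2    2    3    2    4    5

5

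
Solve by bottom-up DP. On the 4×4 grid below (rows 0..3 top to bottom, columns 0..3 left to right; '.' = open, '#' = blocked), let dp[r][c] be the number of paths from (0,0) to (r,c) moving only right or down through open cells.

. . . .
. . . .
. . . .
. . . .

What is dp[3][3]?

r\c   0   1   2   3
  0   1   1   1   1
  1   1   2   3   4
  2   1   3   6  10
  3   1   4  10  20

20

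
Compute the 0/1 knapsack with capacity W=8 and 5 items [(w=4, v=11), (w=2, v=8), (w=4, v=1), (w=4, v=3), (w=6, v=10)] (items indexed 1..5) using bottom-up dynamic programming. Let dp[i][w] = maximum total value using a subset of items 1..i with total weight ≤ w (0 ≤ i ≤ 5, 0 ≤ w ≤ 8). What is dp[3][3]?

8

i\w   0   1   2   3   4   5   6   7   8
  0   0   0   0   0   0   0   0   0   0
  1   0   0   0   0  11  11  11  11  11
  2   0   0   8   8  11  11  19  19  19
  3   0   0   8   8  11  11  19  19  19
  4   0   0   8   8  11  11  19  19  19
  5   0   0   8   8  11  11  19  19  19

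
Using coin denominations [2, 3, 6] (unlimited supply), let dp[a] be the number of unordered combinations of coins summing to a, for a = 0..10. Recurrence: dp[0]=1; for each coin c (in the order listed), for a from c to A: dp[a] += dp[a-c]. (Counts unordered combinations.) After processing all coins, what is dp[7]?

after  coin     0     1     2     3     4     5     6     7     8     9    10
          2     1     0     1     0     1     0     1     0     1     0     1
          3     1     0     1     1     1     1     2     1     2     2     2
          6     1     0     1     1     1     1     3     1     3     3     3

1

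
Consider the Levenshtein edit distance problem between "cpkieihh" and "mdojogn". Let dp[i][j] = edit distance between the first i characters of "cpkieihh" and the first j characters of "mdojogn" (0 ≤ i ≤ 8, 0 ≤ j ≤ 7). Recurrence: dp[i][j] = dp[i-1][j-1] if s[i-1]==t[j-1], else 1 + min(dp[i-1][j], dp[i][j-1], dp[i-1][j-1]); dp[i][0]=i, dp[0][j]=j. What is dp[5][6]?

   ''  m  d  o  j  o  g  n
''  0  1  2  3  4  5  6  7
 c  1  1  2  3  4  5  6  7
 p  2  2  2  3  4  5  6  7
 k  3  3  3  3  4  5  6  7
 i  4  4  4  4  4  5  6  7
 e  5  5  5  5  5  5  6  7
 i  6  6  6  6  6  6  6  7
 h  7  7  7  7  7  7  7  7
 h  8  8  8  8  8  8  8  8

6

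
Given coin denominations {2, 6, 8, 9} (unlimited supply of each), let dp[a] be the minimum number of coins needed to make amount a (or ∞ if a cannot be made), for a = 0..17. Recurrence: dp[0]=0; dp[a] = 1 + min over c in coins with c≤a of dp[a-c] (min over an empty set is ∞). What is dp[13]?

3

 a  0  1  2  3  4  5  6  7  8  9 10 11 12 13 14 15 16 17
dp  0  -  1  -  2  -  1  -  1  1  2  2  2  3  2  2  2  2
(- denotes ∞ / unreachable)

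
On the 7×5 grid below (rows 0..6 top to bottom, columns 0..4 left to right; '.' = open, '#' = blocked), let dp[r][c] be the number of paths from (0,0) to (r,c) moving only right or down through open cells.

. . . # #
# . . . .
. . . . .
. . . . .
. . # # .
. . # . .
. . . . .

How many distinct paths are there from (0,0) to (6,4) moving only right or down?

r\c   0   1   2   3   4
  0   1   1   1   0   0
  1   0   1   2   2   2
  2   0   1   3   5   7
  3   0   1   4   9  16
  4   0   1   0   0  16
  5   0   1   0   0  16
  6   0   1   1   1  17

17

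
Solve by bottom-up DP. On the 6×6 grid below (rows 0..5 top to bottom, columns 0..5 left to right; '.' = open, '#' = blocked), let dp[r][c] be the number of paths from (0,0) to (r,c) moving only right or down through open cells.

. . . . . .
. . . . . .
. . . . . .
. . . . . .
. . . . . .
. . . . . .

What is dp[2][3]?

r\c   0   1   2   3   4   5
  0   1   1   1   1   1   1
  1   1   2   3   4   5   6
  2   1   3   6  10  15  21
  3   1   4  10  20  35  56
  4   1   5  15  35  70 126
  5   1   6  21  56 126 252

10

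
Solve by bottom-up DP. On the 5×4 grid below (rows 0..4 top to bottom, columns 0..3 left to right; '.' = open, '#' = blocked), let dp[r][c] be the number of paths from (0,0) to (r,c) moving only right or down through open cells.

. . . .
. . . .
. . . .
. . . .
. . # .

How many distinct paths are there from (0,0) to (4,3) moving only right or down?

20

r\c   0   1   2   3
  0   1   1   1   1
  1   1   2   3   4
  2   1   3   6  10
  3   1   4  10  20
  4   1   5   0  20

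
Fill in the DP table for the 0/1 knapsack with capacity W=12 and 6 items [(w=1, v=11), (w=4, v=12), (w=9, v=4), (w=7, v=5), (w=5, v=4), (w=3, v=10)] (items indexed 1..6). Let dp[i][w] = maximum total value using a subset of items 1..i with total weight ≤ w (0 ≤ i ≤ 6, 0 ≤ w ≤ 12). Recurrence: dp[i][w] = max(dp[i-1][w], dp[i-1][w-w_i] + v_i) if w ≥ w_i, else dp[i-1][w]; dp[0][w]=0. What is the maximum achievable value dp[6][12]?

33

i\w   0   1   2   3   4   5   6   7   8   9  10  11  12
  0   0   0   0   0   0   0   0   0   0   0   0   0   0
  1   0  11  11  11  11  11  11  11  11  11  11  11  11
  2   0  11  11  11  12  23  23  23  23  23  23  23  23
  3   0  11  11  11  12  23  23  23  23  23  23  23  23
  4   0  11  11  11  12  23  23  23  23  23  23  23  28
  5   0  11  11  11  12  23  23  23  23  23  27  27  28
  6   0  11  11  11  21  23  23  23  33  33  33  33  33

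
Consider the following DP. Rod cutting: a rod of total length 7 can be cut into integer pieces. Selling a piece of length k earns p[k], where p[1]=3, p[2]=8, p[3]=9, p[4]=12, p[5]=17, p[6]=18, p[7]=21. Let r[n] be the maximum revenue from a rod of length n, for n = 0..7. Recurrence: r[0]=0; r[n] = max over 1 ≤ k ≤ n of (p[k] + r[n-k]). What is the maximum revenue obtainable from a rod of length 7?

27

   n    0    1    2    3    4    5    6    7
r[n]    0    3    8   11   16   19   24   27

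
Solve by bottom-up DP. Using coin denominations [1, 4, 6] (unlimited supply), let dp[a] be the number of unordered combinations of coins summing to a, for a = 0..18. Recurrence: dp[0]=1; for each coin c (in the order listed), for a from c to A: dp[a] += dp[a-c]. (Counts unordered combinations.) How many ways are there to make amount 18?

after  coin     0     1     2     3     4     5     6     7     8     9    10    11    12    13    14    15    16    17    18
          1     1     1     1     1     1     1     1     1     1     1     1     1     1     1     1     1     1     1     1
          4     1     1     1     1     2     2     2     2     3     3     3     3     4     4     4     4     5     5     5
          6     1     1     1     1     2     2     3     3     4     4     5     5     7     7     8     8    10    10    12

12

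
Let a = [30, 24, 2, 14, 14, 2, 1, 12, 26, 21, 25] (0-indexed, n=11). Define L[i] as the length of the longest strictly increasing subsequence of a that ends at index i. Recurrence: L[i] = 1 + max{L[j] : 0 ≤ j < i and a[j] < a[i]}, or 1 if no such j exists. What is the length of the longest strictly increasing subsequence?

   i    0    1    2    3    4    5    6    7    8    9   10
a[i]   30   24    2   14   14    2    1   12   26   21   25
L[i]    1    1    1    2    2    1    1    2    3    3    4

4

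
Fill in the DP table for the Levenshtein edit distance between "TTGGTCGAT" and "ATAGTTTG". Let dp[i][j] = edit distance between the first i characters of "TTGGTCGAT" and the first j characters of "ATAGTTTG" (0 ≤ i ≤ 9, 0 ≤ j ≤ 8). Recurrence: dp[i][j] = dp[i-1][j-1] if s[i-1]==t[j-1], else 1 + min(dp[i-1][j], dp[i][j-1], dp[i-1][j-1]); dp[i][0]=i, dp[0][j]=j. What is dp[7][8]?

4

   ''  A  T  A  G  T  T  T  G
''  0  1  2  3  4  5  6  7  8
 T  1  1  1  2  3  4  5  6  7
 T  2  2  1  2  3  3  4  5  6
 G  3  3  2  2  2  3  4  5  5
 G  4  4  3  3  2  3  4  5  5
 T  5  5  4  4  3  2  3  4  5
 C  6  6  5  5  4  3  3  4  5
 G  7  7  6  6  5  4  4  4  4
 A  8  7  7  6  6  5  5  5  5
 T  9  8  7  7  7  6  5  5  6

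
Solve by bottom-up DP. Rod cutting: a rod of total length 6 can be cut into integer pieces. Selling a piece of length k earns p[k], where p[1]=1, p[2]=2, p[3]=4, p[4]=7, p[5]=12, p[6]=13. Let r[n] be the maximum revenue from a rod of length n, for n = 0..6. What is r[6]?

   n    0    1    2    3    4    5    6
r[n]    0    1    2    4    7   12   13

13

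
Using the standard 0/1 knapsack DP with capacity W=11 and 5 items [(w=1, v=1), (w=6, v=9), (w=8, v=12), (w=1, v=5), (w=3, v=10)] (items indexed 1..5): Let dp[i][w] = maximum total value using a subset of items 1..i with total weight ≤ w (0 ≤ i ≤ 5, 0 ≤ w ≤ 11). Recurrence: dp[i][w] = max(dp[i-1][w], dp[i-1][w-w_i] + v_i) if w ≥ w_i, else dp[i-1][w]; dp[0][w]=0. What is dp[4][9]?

17

i\w   0   1   2   3   4   5   6   7   8   9  10  11
  0   0   0   0   0   0   0   0   0   0   0   0   0
  1   0   1   1   1   1   1   1   1   1   1   1   1
  2   0   1   1   1   1   1   9  10  10  10  10  10
  3   0   1   1   1   1   1   9  10  12  13  13  13
  4   0   5   6   6   6   6   9  14  15  17  18  18
  5   0   5   6  10  15  16  16  16  16  19  24  25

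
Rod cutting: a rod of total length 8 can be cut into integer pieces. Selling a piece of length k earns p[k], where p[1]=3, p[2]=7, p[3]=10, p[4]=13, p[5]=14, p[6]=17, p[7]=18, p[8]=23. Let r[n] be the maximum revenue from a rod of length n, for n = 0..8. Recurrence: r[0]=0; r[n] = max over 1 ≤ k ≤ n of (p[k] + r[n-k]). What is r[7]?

   n    0    1    2    3    4    5    6    7    8
r[n]    0    3    7   10   14   17   21   24   28

24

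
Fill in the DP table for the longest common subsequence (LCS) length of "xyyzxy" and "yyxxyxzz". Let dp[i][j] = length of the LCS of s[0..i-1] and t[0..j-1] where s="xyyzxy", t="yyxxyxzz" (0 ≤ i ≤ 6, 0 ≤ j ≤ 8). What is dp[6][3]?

3

   ''  y  y  x  x  y  x  z  z
''  0  0  0  0  0  0  0  0  0
 x  0  0  0  1  1  1  1  1  1
 y  0  1  1  1  1  2  2  2  2
 y  0  1  2  2  2  2  2  2  2
 z  0  1  2  2  2  2  2  3  3
 x  0  1  2  3  3  3  3  3  3
 y  0  1  2  3  3  4  4  4  4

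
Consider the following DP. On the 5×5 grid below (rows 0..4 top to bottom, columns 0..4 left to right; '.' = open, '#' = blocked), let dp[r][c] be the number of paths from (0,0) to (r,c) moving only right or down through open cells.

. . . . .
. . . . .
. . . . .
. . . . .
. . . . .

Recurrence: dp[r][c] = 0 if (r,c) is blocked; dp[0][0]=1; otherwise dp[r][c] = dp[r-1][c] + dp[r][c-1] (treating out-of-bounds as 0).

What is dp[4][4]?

70

r\c   0   1   2   3   4
  0   1   1   1   1   1
  1   1   2   3   4   5
  2   1   3   6  10  15
  3   1   4  10  20  35
  4   1   5  15  35  70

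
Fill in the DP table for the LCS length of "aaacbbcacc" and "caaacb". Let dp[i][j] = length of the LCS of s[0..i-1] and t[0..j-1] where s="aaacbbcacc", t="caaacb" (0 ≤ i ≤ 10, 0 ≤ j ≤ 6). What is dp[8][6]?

5

   ''  c  a  a  a  c  b
''  0  0  0  0  0  0  0
 a  0  0  1  1  1  1  1
 a  0  0  1  2  2  2  2
 a  0  0  1  2  3  3  3
 c  0  1  1  2  3  4  4
 b  0  1  1  2  3  4  5
 b  0  1  1  2  3  4  5
 c  0  1  1  2  3  4  5
 a  0  1  2  2  3  4  5
 c  0  1  2  2  3  4  5
 c  0  1  2  2  3  4  5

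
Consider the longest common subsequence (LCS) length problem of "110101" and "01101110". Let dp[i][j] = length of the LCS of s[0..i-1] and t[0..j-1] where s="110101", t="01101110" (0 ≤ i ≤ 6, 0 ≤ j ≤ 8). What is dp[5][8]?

   ''  0  1  1  0  1  1  1  0
''  0  0  0  0  0  0  0  0  0
 1  0  0  1  1  1  1  1  1  1
 1  0  0  1  2  2  2  2  2  2
 0  0  1  1  2  3  3  3  3  3
 1  0  1  2  2  3  4  4  4  4
 0  0  1  2  2  3  4  4  4  5
 1  0  1  2  3  3  4  5  5  5

5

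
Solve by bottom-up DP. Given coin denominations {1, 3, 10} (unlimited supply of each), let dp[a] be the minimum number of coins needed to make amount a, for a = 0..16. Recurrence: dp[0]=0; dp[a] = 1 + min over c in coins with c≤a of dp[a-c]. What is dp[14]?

 a  0  1  2  3  4  5  6  7  8  9 10 11 12 13 14 15 16
dp  0  1  2  1  2  3  2  3  4  3  1  2  3  2  3  4  3

3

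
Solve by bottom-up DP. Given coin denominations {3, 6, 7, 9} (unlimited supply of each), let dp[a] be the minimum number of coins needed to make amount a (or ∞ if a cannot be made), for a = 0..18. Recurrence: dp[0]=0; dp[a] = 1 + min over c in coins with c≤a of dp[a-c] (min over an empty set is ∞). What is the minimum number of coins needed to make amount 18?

 a  0  1  2  3  4  5  6  7  8  9 10 11 12 13 14 15 16 17 18
dp  0  -  -  1  -  -  1  1  -  1  2  -  2  2  2  2  2  3  2
(- denotes ∞ / unreachable)

2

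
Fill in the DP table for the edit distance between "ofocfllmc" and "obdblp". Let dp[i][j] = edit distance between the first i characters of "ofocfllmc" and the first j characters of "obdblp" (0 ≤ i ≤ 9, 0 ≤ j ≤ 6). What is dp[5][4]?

   ''  o  b  d  b  l  p
''  0  1  2  3  4  5  6
 o  1  0  1  2  3  4  5
 f  2  1  1  2  3  4  5
 o  3  2  2  2  3  4  5
 c  4  3  3  3  3  4  5
 f  5  4  4  4  4  4  5
 l  6  5  5  5  5  4  5
 l  7  6  6  6  6  5  5
 m  8  7  7  7  7  6  6
 c  9  8  8  8  8  7  7

4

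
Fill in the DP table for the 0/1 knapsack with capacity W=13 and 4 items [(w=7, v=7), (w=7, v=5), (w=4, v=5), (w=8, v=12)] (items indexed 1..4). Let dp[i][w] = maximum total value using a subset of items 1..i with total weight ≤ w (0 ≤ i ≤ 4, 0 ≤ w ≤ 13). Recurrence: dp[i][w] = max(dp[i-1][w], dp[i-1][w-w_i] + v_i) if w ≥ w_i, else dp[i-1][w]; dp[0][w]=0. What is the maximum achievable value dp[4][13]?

17

i\w   0   1   2   3   4   5   6   7   8   9  10  11  12  13
  0   0   0   0   0   0   0   0   0   0   0   0   0   0   0
  1   0   0   0   0   0   0   0   7   7   7   7   7   7   7
  2   0   0   0   0   0   0   0   7   7   7   7   7   7   7
  3   0   0   0   0   5   5   5   7   7   7   7  12  12  12
  4   0   0   0   0   5   5   5   7  12  12  12  12  17  17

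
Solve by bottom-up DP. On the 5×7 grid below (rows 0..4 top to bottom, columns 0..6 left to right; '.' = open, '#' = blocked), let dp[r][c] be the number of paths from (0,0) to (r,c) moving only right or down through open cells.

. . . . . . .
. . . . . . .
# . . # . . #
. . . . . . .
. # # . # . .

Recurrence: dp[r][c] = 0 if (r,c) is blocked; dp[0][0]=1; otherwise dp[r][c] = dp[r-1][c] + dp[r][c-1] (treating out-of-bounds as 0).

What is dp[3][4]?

12

r\c   0   1   2   3   4   5   6
  0   1   1   1   1   1   1   1
  1   1   2   3   4   5   6   7
  2   0   2   5   0   5  11   0
  3   0   2   7   7  12  23  23
  4   0   0   0   7   0  23  46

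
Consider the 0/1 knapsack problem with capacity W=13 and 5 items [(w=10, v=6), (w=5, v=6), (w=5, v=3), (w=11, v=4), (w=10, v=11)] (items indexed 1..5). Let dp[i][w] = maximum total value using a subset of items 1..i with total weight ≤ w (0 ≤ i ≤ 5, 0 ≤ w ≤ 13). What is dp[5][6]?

i\w   0   1   2   3   4   5   6   7   8   9  10  11  12  13
  0   0   0   0   0   0   0   0   0   0   0   0   0   0   0
  1   0   0   0   0   0   0   0   0   0   0   6   6   6   6
  2   0   0   0   0   0   6   6   6   6   6   6   6   6   6
  3   0   0   0   0   0   6   6   6   6   6   9   9   9   9
  4   0   0   0   0   0   6   6   6   6   6   9   9   9   9
  5   0   0   0   0   0   6   6   6   6   6  11  11  11  11

6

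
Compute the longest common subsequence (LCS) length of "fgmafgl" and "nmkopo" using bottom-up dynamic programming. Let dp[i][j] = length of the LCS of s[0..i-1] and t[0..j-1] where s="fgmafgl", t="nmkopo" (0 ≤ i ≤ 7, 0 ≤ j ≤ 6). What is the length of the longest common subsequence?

   ''  n  m  k  o  p  o
''  0  0  0  0  0  0  0
 f  0  0  0  0  0  0  0
 g  0  0  0  0  0  0  0
 m  0  0  1  1  1  1  1
 a  0  0  1  1  1  1  1
 f  0  0  1  1  1  1  1
 g  0  0  1  1  1  1  1
 l  0  0  1  1  1  1  1

1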